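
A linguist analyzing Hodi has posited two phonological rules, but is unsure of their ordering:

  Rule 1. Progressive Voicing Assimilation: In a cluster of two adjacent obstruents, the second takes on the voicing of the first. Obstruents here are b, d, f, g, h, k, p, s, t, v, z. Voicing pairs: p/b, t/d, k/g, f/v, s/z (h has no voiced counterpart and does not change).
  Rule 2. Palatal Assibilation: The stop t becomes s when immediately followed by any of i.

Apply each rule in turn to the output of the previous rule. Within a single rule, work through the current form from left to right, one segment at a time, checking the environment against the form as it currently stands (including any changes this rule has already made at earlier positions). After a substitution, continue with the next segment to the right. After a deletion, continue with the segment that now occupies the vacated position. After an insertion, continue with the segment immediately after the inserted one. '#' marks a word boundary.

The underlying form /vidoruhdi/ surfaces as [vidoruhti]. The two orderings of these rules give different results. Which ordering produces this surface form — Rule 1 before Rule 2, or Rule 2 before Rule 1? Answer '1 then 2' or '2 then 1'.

2 then 1

Order 1 then 2:
  1 Progressive Voicing Assimilation: [vidoruhdi] → [vidoruhti]
  2 Palatal Assibilation: [vidoruhti] → [vidoruhsi]
  result: [vidoruhsi]
Order 2 then 1:
  2 Palatal Assibilation: no change — [vidoruhdi]
  1 Progressive Voicing Assimilation: [vidoruhdi] → [vidoruhti]
  result: [vidoruhti]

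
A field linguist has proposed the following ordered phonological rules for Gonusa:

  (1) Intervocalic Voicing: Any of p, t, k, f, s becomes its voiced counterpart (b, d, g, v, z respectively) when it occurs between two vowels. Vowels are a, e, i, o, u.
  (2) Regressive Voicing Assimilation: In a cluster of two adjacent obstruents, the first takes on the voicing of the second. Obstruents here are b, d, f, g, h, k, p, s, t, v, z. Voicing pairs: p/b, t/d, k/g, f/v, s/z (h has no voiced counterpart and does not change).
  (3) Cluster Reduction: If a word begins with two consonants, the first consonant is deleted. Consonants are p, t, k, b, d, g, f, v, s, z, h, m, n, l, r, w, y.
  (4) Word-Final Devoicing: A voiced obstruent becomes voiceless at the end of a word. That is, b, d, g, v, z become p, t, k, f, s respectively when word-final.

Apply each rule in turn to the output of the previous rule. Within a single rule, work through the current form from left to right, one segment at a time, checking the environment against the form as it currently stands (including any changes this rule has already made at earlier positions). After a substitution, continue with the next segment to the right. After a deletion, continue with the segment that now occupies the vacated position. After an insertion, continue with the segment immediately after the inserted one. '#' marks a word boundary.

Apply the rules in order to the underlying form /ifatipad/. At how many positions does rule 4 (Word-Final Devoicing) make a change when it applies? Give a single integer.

1

(1) Intervocalic Voicing: [ifatipad] → [ivadibad]
(2) Regressive Voicing Assimilation: no change — [ivadibad]
(3) Cluster Reduction: no change — [ivadibad]
(4) Word-Final Devoicing: [ivadibad] → [ivadibat]
Rule 4 changed 1 position(s).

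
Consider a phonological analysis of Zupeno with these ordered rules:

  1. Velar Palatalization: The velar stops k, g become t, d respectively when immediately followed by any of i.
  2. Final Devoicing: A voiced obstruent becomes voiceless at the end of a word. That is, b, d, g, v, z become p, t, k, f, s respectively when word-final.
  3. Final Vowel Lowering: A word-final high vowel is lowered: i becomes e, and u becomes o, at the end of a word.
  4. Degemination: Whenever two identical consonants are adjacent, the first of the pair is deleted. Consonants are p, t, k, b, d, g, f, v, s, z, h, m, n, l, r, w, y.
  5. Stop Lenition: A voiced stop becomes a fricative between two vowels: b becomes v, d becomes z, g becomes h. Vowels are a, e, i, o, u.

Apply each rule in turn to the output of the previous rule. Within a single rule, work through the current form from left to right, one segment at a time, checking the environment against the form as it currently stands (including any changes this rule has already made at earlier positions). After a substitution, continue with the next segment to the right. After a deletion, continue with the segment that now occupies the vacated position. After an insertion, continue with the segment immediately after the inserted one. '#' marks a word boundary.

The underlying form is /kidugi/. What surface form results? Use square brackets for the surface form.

[tizuze]

1 Velar Palatalization: [kidugi] → [tidudi]
2 Final Devoicing: no change — [tidudi]
3 Final Vowel Lowering: [tidudi] → [tidude]
4 Degemination: no change — [tidude]
5 Stop Lenition: [tidude] → [tizuze]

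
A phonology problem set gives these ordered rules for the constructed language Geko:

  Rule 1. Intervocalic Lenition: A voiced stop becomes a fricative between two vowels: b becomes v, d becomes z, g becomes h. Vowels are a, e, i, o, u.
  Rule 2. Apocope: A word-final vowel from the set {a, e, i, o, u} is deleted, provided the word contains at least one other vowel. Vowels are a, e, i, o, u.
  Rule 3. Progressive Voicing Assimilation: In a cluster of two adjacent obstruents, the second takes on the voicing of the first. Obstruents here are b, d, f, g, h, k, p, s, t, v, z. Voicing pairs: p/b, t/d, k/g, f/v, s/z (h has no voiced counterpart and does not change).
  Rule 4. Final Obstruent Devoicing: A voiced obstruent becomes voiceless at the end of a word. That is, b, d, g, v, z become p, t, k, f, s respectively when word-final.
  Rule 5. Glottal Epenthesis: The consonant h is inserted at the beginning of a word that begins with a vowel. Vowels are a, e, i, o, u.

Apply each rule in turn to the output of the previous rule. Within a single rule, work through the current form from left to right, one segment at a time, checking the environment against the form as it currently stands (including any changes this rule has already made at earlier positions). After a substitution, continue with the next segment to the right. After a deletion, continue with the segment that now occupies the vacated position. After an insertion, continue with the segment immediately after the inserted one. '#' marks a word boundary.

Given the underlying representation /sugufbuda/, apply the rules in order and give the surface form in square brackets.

[suhufpus]

Rule 1 Intervocalic Lenition: [sugufbuda] → [suhufbuza]
Rule 2 Apocope: [suhufbuza] → [suhufbuz]
Rule 3 Progressive Voicing Assimilation: [suhufbuz] → [suhufpuz]
Rule 4 Final Obstruent Devoicing: [suhufpuz] → [suhufpus]
Rule 5 Glottal Epenthesis: no change — [suhufpus]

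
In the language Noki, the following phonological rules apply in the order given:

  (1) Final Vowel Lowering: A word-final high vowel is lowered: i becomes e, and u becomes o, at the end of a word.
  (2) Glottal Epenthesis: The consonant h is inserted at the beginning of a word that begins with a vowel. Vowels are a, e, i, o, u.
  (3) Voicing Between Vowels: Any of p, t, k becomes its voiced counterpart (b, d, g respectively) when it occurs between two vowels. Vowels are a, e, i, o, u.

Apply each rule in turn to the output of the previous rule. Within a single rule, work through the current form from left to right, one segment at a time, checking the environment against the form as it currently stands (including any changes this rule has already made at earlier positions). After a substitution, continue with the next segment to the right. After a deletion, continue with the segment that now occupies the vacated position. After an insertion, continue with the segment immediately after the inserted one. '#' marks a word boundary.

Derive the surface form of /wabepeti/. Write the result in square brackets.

[wabebede]

(1) Final Vowel Lowering: [wabepeti] → [wabepete]
(2) Glottal Epenthesis: no change — [wabepete]
(3) Voicing Between Vowels: [wabepete] → [wabebede]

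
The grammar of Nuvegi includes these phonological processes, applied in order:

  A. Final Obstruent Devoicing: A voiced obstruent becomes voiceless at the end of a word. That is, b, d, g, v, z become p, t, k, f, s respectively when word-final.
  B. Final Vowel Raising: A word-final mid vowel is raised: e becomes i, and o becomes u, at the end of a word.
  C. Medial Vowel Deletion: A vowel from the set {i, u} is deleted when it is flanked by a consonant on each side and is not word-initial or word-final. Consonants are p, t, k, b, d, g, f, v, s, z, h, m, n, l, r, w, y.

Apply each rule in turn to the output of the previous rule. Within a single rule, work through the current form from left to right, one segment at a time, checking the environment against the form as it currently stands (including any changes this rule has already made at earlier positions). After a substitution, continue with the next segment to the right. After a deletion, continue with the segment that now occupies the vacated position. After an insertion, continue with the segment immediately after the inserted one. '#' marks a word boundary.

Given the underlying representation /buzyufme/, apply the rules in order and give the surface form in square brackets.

[bzyfmi]

A Final Obstruent Devoicing: no change — [buzyufme]
B Final Vowel Raising: [buzyufme] → [buzyufmi]
C Medial Vowel Deletion: [buzyufmi] → [bzyfmi]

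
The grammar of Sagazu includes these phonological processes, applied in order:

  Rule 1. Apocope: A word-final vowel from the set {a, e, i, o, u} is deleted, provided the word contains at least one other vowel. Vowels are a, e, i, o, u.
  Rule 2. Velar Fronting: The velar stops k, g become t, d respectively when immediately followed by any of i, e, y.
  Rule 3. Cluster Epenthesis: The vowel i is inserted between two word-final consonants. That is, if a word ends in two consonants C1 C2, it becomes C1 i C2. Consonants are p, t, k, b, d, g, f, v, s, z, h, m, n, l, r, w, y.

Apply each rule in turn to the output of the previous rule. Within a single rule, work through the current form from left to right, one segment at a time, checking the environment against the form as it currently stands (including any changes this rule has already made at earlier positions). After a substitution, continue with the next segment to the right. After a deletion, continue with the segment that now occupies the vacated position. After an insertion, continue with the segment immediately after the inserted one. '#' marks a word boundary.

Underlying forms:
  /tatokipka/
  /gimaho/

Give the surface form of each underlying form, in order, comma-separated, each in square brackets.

[tatotipik], [dimah]

/tatokipka/:
  Rule 1 Apocope: [tatokipka] → [tatokipk]
  Rule 2 Velar Fronting: [tatokipk] → [tatotipk]
  Rule 3 Cluster Epenthesis: [tatotipk] → [tatotipik]
/gimaho/:
  Rule 1 Apocope: [gimaho] → [gimah]
  Rule 2 Velar Fronting: [gimah] → [dimah]
  Rule 3 Cluster Epenthesis: no change — [dimah]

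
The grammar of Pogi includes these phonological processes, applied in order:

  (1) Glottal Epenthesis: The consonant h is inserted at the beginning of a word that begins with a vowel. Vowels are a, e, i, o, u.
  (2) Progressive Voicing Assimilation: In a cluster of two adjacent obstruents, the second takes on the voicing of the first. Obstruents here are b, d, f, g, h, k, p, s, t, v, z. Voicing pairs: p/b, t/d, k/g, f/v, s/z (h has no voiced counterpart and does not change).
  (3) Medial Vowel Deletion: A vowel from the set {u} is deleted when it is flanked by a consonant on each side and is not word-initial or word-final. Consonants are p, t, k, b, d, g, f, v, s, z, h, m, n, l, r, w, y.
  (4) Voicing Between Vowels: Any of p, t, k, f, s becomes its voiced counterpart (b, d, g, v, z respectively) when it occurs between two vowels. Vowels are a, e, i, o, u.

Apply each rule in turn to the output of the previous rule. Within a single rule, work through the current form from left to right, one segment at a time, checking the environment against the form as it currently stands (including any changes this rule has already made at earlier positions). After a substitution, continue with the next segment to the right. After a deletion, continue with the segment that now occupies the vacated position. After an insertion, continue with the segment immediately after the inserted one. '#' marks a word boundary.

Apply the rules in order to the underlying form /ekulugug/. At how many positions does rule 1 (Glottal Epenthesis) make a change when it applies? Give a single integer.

(1) Glottal Epenthesis: [ekulugug] → [hekulugug]
(2) Progressive Voicing Assimilation: no change — [hekulugug]
(3) Medial Vowel Deletion: [hekulugug] → [heklgg]
(4) Voicing Between Vowels: no change — [heklgg]
Rule 1 changed 1 position(s).

1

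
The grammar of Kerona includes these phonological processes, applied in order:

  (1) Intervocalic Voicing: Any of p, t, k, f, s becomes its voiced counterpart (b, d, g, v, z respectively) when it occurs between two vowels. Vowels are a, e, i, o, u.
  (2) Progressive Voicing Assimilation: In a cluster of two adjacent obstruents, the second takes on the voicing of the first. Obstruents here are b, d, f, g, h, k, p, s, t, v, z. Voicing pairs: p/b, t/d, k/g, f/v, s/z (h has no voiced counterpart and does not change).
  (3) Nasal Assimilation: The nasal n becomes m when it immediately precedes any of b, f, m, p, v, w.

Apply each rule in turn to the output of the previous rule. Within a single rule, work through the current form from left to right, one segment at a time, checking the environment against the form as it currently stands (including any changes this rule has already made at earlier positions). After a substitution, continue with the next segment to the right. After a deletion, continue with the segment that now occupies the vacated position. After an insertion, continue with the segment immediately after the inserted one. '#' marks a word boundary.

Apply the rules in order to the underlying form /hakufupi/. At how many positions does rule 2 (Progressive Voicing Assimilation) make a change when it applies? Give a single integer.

(1) Intervocalic Voicing: [hakufupi] → [haguvubi]
(2) Progressive Voicing Assimilation: no change — [haguvubi]
(3) Nasal Assimilation: no change — [haguvubi]
Rule 2 changed 0 position(s).

0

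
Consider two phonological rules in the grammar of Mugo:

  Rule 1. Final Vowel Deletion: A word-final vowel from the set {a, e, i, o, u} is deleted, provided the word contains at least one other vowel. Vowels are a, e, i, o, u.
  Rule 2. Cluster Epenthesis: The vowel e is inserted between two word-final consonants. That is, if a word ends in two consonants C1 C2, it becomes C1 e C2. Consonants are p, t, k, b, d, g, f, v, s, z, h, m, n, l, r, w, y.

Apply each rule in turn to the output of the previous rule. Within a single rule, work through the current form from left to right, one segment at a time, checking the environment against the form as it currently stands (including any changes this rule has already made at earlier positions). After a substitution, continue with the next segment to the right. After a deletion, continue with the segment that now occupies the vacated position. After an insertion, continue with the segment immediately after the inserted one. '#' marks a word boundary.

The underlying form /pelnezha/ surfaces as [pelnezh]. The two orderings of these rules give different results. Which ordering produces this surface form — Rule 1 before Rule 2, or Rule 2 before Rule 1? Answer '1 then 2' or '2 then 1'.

2 then 1

Order 1 then 2:
  1 Final Vowel Deletion: [pelnezha] → [pelnezh]
  2 Cluster Epenthesis: [pelnezh] → [pelnezeh]
  result: [pelnezeh]
Order 2 then 1:
  2 Cluster Epenthesis: no change — [pelnezha]
  1 Final Vowel Deletion: [pelnezha] → [pelnezh]
  result: [pelnezh]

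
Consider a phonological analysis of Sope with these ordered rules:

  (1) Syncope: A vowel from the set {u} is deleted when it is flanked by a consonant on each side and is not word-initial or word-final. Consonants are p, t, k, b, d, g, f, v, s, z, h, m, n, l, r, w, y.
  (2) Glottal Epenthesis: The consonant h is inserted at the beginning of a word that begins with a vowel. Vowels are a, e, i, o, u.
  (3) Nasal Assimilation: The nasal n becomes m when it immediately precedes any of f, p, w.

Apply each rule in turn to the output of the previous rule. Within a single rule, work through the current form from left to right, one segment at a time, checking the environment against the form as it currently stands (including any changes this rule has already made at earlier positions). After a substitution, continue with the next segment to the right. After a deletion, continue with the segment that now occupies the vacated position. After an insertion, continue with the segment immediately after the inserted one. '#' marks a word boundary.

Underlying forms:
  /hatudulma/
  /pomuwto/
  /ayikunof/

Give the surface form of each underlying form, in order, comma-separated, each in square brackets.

/hatudulma/:
  (1) Syncope: [hatudulma] → [hatdlma]
  (2) Glottal Epenthesis: no change — [hatdlma]
  (3) Nasal Assimilation: no change — [hatdlma]
/pomuwto/:
  (1) Syncope: [pomuwto] → [pomwto]
  (2) Glottal Epenthesis: no change — [pomwto]
  (3) Nasal Assimilation: no change — [pomwto]
/ayikunof/:
  (1) Syncope: [ayikunof] → [ayiknof]
  (2) Glottal Epenthesis: [ayiknof] → [hayiknof]
  (3) Nasal Assimilation: no change — [hayiknof]

[hatdlma], [pomwto], [hayiknof]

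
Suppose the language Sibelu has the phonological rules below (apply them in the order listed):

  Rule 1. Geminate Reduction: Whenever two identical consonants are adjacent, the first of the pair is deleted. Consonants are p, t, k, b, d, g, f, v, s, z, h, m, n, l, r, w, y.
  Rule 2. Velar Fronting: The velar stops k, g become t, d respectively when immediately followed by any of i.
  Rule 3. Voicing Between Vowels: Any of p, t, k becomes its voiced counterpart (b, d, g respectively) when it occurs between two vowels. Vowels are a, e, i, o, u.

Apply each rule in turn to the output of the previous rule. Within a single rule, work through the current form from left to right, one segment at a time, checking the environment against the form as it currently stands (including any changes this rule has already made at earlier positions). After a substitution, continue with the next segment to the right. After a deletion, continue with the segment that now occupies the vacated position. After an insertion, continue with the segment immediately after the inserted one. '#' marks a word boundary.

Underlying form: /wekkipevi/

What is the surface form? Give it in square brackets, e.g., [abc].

Rule 1 Geminate Reduction: [wekkipevi] → [wekipevi]
Rule 2 Velar Fronting: [wekipevi] → [wetipevi]
Rule 3 Voicing Between Vowels: [wetipevi] → [wedibevi]

[wedibevi]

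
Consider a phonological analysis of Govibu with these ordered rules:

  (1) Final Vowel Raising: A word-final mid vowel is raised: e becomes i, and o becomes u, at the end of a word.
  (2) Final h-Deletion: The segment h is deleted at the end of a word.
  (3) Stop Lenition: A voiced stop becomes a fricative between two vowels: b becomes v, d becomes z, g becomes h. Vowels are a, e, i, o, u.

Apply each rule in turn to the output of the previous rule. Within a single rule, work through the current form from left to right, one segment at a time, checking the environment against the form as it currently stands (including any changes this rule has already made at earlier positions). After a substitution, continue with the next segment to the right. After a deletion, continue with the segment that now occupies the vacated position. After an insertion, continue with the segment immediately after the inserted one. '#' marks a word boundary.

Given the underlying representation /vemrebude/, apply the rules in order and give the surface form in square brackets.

[vemrevuzi]

(1) Final Vowel Raising: [vemrebude] → [vemrebudi]
(2) Final h-Deletion: no change — [vemrebudi]
(3) Stop Lenition: [vemrebudi] → [vemrevuzi]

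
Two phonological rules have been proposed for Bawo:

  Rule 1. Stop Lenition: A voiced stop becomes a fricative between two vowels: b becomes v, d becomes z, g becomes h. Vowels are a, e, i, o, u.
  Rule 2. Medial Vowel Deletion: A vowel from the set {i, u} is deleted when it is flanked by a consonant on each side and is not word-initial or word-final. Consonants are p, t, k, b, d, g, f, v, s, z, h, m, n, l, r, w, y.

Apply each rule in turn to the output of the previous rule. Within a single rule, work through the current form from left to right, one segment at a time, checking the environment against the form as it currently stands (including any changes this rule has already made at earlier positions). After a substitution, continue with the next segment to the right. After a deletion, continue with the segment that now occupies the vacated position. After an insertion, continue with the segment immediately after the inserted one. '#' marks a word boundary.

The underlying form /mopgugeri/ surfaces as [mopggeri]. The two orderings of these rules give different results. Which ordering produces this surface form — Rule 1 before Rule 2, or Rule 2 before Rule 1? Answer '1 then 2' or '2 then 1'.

Order 1 then 2:
  1 Stop Lenition: [mopgugeri] → [mopguheri]
  2 Medial Vowel Deletion: [mopguheri] → [mopgheri]
  result: [mopgheri]
Order 2 then 1:
  2 Medial Vowel Deletion: [mopgugeri] → [mopggeri]
  1 Stop Lenition: no change — [mopggeri]
  result: [mopggeri]

2 then 1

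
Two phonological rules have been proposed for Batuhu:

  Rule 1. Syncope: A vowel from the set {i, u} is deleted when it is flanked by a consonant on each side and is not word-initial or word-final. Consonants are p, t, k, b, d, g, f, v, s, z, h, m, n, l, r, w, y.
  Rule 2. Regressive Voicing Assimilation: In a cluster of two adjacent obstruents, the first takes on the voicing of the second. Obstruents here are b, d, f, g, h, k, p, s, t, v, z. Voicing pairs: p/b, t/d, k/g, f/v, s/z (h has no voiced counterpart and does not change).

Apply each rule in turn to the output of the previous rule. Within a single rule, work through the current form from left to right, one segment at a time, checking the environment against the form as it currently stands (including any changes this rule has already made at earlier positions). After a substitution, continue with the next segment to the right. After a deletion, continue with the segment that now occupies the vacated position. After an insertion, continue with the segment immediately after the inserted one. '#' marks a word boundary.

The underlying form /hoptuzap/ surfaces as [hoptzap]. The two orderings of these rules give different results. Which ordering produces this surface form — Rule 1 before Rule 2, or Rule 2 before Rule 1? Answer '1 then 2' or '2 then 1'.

Order 1 then 2:
  1 Syncope: [hoptuzap] → [hoptzap]
  2 Regressive Voicing Assimilation: [hoptzap] → [hopdzap]
  result: [hopdzap]
Order 2 then 1:
  2 Regressive Voicing Assimilation: no change — [hoptuzap]
  1 Syncope: [hoptuzap] → [hoptzap]
  result: [hoptzap]

2 then 1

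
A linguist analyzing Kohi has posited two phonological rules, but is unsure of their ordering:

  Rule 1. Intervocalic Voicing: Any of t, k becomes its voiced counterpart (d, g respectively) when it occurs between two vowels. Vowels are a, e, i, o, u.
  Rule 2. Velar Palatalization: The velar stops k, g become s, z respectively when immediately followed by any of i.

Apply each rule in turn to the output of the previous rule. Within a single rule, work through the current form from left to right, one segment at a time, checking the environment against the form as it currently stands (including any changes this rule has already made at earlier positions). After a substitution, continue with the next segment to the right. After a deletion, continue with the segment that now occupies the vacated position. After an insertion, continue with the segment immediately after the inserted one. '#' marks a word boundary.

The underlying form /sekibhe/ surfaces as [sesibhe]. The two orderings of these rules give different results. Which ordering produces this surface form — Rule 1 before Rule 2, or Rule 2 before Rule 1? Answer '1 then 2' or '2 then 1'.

2 then 1

Order 1 then 2:
  1 Intervocalic Voicing: [sekibhe] → [segibhe]
  2 Velar Palatalization: [segibhe] → [sezibhe]
  result: [sezibhe]
Order 2 then 1:
  2 Velar Palatalization: [sekibhe] → [sesibhe]
  1 Intervocalic Voicing: no change — [sesibhe]
  result: [sesibhe]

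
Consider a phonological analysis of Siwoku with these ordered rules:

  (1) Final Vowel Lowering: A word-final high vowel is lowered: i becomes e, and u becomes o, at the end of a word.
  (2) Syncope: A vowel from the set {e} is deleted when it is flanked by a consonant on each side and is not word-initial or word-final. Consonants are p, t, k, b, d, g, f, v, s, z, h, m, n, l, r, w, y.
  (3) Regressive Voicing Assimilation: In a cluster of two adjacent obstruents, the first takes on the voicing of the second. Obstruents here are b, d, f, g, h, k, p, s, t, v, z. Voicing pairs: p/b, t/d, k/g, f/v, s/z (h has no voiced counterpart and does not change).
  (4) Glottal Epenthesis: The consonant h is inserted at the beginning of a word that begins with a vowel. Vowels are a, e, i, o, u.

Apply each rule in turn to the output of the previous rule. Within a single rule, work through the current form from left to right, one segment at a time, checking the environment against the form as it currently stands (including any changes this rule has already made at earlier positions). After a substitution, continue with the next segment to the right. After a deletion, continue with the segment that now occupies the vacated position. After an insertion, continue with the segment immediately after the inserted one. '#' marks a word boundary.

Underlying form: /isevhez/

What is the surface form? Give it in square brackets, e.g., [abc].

(1) Final Vowel Lowering: no change — [isevhez]
(2) Syncope: [isevhez] → [isvhz]
(3) Regressive Voicing Assimilation: [isvhz] → [izfhz]
(4) Glottal Epenthesis: [izfhz] → [hizfhz]

[hizfhz]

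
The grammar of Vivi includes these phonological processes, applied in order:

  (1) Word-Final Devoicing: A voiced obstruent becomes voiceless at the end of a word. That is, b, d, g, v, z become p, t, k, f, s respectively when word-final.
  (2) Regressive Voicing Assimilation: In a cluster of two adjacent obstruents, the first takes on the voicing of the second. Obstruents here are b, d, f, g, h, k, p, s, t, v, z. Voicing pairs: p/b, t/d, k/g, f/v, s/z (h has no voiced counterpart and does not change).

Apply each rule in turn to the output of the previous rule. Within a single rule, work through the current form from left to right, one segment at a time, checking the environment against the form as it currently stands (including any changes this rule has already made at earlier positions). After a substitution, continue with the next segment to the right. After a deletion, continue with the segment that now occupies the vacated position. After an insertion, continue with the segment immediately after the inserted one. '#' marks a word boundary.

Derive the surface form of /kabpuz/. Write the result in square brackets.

(1) Word-Final Devoicing: [kabpuz] → [kabpus]
(2) Regressive Voicing Assimilation: [kabpus] → [kappus]

[kappus]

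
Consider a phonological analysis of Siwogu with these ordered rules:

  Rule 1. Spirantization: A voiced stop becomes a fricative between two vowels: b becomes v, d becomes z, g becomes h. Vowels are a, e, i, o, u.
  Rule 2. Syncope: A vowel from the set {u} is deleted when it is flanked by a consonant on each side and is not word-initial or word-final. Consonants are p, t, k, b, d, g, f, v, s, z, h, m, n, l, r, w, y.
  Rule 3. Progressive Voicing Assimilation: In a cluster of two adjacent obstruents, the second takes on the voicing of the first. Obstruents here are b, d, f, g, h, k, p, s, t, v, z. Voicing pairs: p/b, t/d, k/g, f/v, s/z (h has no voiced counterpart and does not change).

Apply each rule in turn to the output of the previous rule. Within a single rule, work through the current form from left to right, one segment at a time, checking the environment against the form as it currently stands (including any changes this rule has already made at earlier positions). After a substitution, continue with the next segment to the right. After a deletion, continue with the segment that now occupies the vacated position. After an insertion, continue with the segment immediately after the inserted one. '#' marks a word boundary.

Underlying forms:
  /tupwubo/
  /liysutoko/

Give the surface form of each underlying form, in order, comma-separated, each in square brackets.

/tupwubo/:
  Rule 1 Spirantization: [tupwubo] → [tupwuvo]
  Rule 2 Syncope: [tupwuvo] → [tpwvo]
  Rule 3 Progressive Voicing Assimilation: no change — [tpwvo]
/liysutoko/:
  Rule 1 Spirantization: no change — [liysutoko]
  Rule 2 Syncope: [liysutoko] → [liystoko]
  Rule 3 Progressive Voicing Assimilation: no change — [liystoko]

[tpwvo], [liystoko]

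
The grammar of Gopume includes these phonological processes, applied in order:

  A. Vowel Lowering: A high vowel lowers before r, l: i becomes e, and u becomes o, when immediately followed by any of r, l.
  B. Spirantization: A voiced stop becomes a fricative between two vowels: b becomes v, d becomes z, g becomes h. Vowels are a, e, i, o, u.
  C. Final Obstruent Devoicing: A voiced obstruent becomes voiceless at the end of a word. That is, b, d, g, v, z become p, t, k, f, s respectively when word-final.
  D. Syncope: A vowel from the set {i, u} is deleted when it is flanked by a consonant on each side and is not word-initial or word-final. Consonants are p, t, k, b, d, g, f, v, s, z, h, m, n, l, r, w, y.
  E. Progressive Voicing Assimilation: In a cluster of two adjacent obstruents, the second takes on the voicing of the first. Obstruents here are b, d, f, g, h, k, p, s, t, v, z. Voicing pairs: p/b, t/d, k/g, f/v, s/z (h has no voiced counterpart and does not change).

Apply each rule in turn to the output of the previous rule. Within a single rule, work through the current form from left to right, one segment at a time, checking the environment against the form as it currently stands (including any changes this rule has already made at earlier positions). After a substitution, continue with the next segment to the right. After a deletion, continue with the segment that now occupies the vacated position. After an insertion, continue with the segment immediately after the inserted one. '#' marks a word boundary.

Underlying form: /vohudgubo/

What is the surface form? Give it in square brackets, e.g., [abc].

[vohtkfo]

A Vowel Lowering: no change — [vohudgubo]
B Spirantization: [vohudgubo] → [vohudguvo]
C Final Obstruent Devoicing: no change — [vohudguvo]
D Syncope: [vohudguvo] → [vohdgvo]
E Progressive Voicing Assimilation: [vohdgvo] → [vohtkfo]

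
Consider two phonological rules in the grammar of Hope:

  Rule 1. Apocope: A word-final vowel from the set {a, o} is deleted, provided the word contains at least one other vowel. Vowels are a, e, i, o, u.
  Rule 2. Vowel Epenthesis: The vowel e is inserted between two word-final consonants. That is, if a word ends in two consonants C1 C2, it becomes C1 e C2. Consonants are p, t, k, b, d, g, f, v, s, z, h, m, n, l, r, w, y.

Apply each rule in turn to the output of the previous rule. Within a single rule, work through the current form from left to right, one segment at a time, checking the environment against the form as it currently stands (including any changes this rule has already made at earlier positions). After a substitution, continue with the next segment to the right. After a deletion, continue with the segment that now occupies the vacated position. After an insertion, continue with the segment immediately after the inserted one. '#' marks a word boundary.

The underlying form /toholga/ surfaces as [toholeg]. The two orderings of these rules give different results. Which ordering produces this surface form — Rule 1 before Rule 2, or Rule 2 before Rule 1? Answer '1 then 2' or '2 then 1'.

1 then 2

Order 1 then 2:
  1 Apocope: [toholga] → [toholg]
  2 Vowel Epenthesis: [toholg] → [toholeg]
  result: [toholeg]
Order 2 then 1:
  2 Vowel Epenthesis: no change — [toholga]
  1 Apocope: [toholga] → [toholg]
  result: [toholg]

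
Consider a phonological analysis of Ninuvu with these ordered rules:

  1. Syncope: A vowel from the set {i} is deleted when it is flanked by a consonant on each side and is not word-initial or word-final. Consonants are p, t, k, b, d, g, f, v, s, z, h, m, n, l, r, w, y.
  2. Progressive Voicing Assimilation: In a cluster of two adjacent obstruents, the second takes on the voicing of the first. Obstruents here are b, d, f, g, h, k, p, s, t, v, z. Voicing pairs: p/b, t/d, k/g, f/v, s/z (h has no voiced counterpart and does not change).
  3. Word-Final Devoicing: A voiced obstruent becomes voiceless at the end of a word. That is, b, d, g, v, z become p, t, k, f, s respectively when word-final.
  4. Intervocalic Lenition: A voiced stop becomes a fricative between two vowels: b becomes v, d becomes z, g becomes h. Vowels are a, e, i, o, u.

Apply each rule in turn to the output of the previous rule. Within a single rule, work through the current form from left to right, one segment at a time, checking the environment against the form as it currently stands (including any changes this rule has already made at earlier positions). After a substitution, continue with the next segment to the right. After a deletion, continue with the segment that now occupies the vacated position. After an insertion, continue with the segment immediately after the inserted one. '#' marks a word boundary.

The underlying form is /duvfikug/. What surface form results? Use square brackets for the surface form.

[duvvguk]

1 Syncope: [duvfikug] → [duvfkug]
2 Progressive Voicing Assimilation: [duvfkug] → [duvvgug]
3 Word-Final Devoicing: [duvvgug] → [duvvguk]
4 Intervocalic Lenition: no change — [duvvguk]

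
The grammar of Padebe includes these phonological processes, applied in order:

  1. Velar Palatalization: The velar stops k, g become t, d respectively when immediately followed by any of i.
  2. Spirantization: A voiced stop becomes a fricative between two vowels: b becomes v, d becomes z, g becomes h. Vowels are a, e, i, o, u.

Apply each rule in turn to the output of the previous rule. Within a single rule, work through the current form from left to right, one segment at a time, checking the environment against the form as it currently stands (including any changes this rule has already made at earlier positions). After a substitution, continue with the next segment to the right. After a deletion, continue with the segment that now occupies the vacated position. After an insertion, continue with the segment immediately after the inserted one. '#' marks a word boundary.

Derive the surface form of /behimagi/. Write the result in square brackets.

1 Velar Palatalization: [behimagi] → [behimadi]
2 Spirantization: [behimadi] → [behimazi]

[behimazi]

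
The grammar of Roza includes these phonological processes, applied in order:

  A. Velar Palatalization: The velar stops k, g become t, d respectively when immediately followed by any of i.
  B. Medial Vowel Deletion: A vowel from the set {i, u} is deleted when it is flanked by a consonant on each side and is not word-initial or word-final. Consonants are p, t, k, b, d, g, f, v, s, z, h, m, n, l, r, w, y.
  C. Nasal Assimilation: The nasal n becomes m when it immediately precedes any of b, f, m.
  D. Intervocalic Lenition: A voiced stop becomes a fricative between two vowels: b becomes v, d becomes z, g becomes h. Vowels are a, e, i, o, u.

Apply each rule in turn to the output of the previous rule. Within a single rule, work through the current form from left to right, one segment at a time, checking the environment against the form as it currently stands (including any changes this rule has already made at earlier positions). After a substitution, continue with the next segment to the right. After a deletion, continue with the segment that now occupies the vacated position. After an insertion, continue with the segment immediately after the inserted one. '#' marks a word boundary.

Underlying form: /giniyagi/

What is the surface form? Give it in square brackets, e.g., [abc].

A Velar Palatalization: [giniyagi] → [diniyadi]
B Medial Vowel Deletion: [diniyadi] → [dnyadi]
C Nasal Assimilation: no change — [dnyadi]
D Intervocalic Lenition: [dnyadi] → [dnyazi]

[dnyazi]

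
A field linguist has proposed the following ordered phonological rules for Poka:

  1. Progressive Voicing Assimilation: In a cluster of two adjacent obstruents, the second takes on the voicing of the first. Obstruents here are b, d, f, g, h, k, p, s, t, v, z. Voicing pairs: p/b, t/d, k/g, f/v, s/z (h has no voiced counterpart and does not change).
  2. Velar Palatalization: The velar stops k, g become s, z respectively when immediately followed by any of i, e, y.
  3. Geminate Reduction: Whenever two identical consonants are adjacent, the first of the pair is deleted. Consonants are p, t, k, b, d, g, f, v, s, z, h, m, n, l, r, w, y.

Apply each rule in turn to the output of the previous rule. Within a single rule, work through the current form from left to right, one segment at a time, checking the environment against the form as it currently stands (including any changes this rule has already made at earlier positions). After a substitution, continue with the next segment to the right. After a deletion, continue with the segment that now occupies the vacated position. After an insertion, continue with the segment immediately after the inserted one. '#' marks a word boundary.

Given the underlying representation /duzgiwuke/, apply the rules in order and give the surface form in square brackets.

[duziwuse]

1 Progressive Voicing Assimilation: no change — [duzgiwuke]
2 Velar Palatalization: [duzgiwuke] → [duzziwuse]
3 Geminate Reduction: [duzziwuse] → [duziwuse]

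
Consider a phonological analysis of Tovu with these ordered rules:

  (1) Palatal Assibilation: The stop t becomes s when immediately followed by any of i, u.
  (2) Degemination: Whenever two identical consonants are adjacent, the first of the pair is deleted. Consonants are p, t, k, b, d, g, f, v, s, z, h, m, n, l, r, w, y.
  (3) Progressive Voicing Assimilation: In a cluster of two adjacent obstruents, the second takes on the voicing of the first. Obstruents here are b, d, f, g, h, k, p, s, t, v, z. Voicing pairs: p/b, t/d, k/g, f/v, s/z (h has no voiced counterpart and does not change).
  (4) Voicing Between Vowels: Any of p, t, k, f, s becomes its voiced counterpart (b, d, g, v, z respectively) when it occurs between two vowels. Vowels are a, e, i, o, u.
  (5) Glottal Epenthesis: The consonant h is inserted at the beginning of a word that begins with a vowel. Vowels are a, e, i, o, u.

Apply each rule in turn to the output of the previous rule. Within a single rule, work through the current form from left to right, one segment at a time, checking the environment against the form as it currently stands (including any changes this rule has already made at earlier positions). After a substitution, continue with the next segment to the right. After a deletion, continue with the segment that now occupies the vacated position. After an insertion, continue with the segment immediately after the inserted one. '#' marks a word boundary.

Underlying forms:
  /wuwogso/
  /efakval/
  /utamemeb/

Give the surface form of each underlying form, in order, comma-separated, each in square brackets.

/wuwogso/:
  (1) Palatal Assibilation: no change — [wuwogso]
  (2) Degemination: no change — [wuwogso]
  (3) Progressive Voicing Assimilation: [wuwogso] → [wuwogzo]
  (4) Voicing Between Vowels: no change — [wuwogzo]
  (5) Glottal Epenthesis: no change — [wuwogzo]
/efakval/:
  (1) Palatal Assibilation: no change — [efakval]
  (2) Degemination: no change — [efakval]
  (3) Progressive Voicing Assimilation: [efakval] → [efakfal]
  (4) Voicing Between Vowels: [efakfal] → [evakfal]
  (5) Glottal Epenthesis: [evakfal] → [hevakfal]
/utamemeb/:
  (1) Palatal Assibilation: no change — [utamemeb]
  (2) Degemination: no change — [utamemeb]
  (3) Progressive Voicing Assimilation: no change — [utamemeb]
  (4) Voicing Between Vowels: [utamemeb] → [udamemeb]
  (5) Glottal Epenthesis: [udamemeb] → [hudamemeb]

[wuwogzo], [hevakfal], [hudamemeb]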